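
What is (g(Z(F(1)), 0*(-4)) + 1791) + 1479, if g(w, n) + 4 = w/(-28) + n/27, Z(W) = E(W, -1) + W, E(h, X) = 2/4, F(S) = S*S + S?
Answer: 182891/56 ≈ 3265.9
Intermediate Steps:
F(S) = S + S**2 (F(S) = S**2 + S = S + S**2)
E(h, X) = 1/2 (E(h, X) = 2*(1/4) = 1/2)
Z(W) = 1/2 + W
g(w, n) = -4 - w/28 + n/27 (g(w, n) = -4 + (w/(-28) + n/27) = -4 + (w*(-1/28) + n*(1/27)) = -4 + (-w/28 + n/27) = -4 - w/28 + n/27)
(g(Z(F(1)), 0*(-4)) + 1791) + 1479 = ((-4 - (1/2 + 1*(1 + 1))/28 + (0*(-4))/27) + 1791) + 1479 = ((-4 - (1/2 + 1*2)/28 + (1/27)*0) + 1791) + 1479 = ((-4 - (1/2 + 2)/28 + 0) + 1791) + 1479 = ((-4 - 1/28*5/2 + 0) + 1791) + 1479 = ((-4 - 5/56 + 0) + 1791) + 1479 = (-229/56 + 1791) + 1479 = 100067/56 + 1479 = 182891/56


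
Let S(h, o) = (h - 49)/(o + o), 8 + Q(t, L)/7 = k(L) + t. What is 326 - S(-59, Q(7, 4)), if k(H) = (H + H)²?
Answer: 15980/49 ≈ 326.12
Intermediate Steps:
k(H) = 4*H² (k(H) = (2*H)² = 4*H²)
Q(t, L) = -56 + 7*t + 28*L² (Q(t, L) = -56 + 7*(4*L² + t) = -56 + 7*(t + 4*L²) = -56 + (7*t + 28*L²) = -56 + 7*t + 28*L²)
S(h, o) = (-49 + h)/(2*o) (S(h, o) = (-49 + h)/((2*o)) = (-49 + h)*(1/(2*o)) = (-49 + h)/(2*o))
326 - S(-59, Q(7, 4)) = 326 - (-49 - 59)/(2*(-56 + 7*7 + 28*4²)) = 326 - (-108)/(2*(-56 + 49 + 28*16)) = 326 - (-108)/(2*(-56 + 49 + 448)) = 326 - (-108)/(2*441) = 326 - 1*(-6/49) = 326 + 6/49 = 15980/49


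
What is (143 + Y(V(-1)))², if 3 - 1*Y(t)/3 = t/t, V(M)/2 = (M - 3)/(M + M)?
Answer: 22201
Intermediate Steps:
V(M) = (-3 + M)/M (V(M) = 2*((M - 3)/(M + M)) = 2*((-3 + M)/((2*M))) = 2*((-3 + M)*(1/(2*M))) = 2*((-3 + M)/(2*M)) = (-3 + M)/M)
Y(t) = 6 (Y(t) = 9 - 3*t/t = 9 - 3*1 = 9 - 3 = 6)
(143 + Y(V(-1)))² = (143 + 6)² = 149² = 22201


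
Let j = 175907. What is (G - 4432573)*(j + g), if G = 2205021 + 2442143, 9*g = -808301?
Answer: 166278411442/9 ≈ 1.8475e+10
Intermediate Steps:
g = -808301/9 (g = (1/9)*(-808301) = -808301/9 ≈ -89811.)
G = 4647164
(G - 4432573)*(j + g) = (4647164 - 4432573)*(175907 - 808301/9) = 214591*(774862/9) = 166278411442/9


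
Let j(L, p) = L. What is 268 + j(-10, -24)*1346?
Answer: -13192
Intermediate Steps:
268 + j(-10, -24)*1346 = 268 - 10*1346 = 268 - 13460 = -13192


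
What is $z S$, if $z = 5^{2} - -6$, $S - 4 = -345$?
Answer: $-10571$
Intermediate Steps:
$S = -341$ ($S = 4 - 345 = -341$)
$z = 31$ ($z = 25 + 6 = 31$)
$z S = 31 \left(-341\right) = -10571$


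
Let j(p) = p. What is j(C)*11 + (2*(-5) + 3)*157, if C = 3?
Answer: -1066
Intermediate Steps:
j(C)*11 + (2*(-5) + 3)*157 = 3*11 + (2*(-5) + 3)*157 = 33 + (-10 + 3)*157 = 33 - 7*157 = 33 - 1099 = -1066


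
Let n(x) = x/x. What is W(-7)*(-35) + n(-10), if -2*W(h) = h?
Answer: -243/2 ≈ -121.50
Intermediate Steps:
W(h) = -h/2
n(x) = 1
W(-7)*(-35) + n(-10) = -½*(-7)*(-35) + 1 = (7/2)*(-35) + 1 = -245/2 + 1 = -243/2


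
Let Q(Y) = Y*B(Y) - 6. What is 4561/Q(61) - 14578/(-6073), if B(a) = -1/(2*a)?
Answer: -55208392/78949 ≈ -699.29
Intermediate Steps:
B(a) = -1/(2*a)
Q(Y) = -13/2 (Q(Y) = Y*(-1/(2*Y)) - 6 = -½ - 6 = -13/2)
4561/Q(61) - 14578/(-6073) = 4561/(-13/2) - 14578/(-6073) = 4561*(-2/13) - 14578*(-1/6073) = -9122/13 + 14578/6073 = -55208392/78949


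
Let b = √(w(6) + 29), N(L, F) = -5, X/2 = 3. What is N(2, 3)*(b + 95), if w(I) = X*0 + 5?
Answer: -475 - 5*√34 ≈ -504.15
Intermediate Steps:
X = 6 (X = 2*3 = 6)
w(I) = 5 (w(I) = 6*0 + 5 = 0 + 5 = 5)
b = √34 (b = √(5 + 29) = √34 ≈ 5.8309)
N(2, 3)*(b + 95) = -5*(√34 + 95) = -5*(95 + √34) = -475 - 5*√34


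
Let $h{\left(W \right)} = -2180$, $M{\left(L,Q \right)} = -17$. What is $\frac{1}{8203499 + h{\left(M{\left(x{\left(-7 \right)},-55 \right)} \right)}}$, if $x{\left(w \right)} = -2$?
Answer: $\frac{1}{8201319} \approx 1.2193 \cdot 10^{-7}$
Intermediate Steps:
$\frac{1}{8203499 + h{\left(M{\left(x{\left(-7 \right)},-55 \right)} \right)}} = \frac{1}{8203499 - 2180} = \frac{1}{8201319}$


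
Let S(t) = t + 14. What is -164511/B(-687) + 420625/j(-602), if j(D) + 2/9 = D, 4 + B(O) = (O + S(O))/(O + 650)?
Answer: -156580056/27371 ≈ -5720.7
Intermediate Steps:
S(t) = 14 + t
B(O) = -4 + (14 + 2*O)/(650 + O) (B(O) = -4 + (O + (14 + O))/(O + 650) = -4 + (14 + 2*O)/(650 + O))
j(D) = -2/9 + D
-164511/B(-687) + 420625/j(-602) = -164511*(650 - 687)/(2*(-1293 - 1*(-687))) + 420625/(-2/9 - 602) = -164511*(-37/(2*(-1293 + 687))) + 420625/(-5420/9) = -164511/(2*(-1/37)*(-606)) + 420625*(-9/5420) = -164511/1212/37 - 757125/1084 = -164511*37/1212 - 757125/1084 = -2028969/404 - 757125/1084 = -156580056/27371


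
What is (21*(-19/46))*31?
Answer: -12369/46 ≈ -268.89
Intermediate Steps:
(21*(-19/46))*31 = -399/46*31 = -12369/46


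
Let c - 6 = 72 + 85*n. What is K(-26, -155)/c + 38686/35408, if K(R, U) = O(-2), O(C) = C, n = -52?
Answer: 42011357/38435384 ≈ 1.0930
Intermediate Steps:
K(R, U) = -2
c = -4342 (c = 6 + (72 + 85*(-52)) = 6 + (72 - 4420) = 6 - 4348 = -4342)
K(-26, -155)/c + 38686/35408 = -2/(-4342) + 38686/35408 = -2*(-1/4342) + 38686*(1/35408) = 1/2171 + 19343/17704 = 42011357/38435384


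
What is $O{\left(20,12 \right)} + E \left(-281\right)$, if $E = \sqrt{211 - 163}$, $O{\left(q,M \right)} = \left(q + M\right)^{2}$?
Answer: $1024 - 1124 \sqrt{3} \approx -922.83$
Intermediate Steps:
$O{\left(q,M \right)} = \left(M + q\right)^{2}$
$E = 4 \sqrt{3}$ ($E = \sqrt{48} = 4 \sqrt{3} \approx 6.9282$)
$O{\left(20,12 \right)} + E \left(-281\right) = \left(12 + 20\right)^{2} + 4 \sqrt{3} \left(-281\right) = 32^{2} - 1124 \sqrt{3} = 1024 - 1124 \sqrt{3}$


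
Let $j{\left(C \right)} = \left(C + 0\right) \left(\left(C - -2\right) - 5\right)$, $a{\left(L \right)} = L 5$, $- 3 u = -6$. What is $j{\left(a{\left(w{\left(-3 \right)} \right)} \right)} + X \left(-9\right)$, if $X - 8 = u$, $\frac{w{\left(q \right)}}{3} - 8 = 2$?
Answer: $21960$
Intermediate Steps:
$w{\left(q \right)} = 30$ ($w{\left(q \right)} = 24 + 3 \cdot 2 = 24 + 6 = 30$)
$u = 2$ ($u = \left(- \frac{1}{3}\right) \left(-6\right) = 2$)
$X = 10$ ($X = 8 + 2 = 10$)
$a{\left(L \right)} = 5 L$
$j{\left(C \right)} = C \left(-3 + C\right)$ ($j{\left(C \right)} = C \left(\left(C + 2\right) - 5\right) = C \left(\left(2 + C\right) - 5\right) = C \left(-3 + C\right)$)
$j{\left(a{\left(w{\left(-3 \right)} \right)} \right)} + X \left(-9\right) = 5 \cdot 30 \left(-3 + 5 \cdot 30\right) + 10 \left(-9\right) = 150 \left(-3 + 150\right) - 90 = 150 \cdot 147 - 90 = 22050 - 90 = 21960$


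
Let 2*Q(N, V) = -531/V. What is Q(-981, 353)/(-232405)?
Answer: 531/164077930 ≈ 3.2363e-6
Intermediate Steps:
Q(N, V) = -531/(2*V) (Q(N, V) = (-531/V)/2 = -531/(2*V))
Q(-981, 353)/(-232405) = -531/2/353/(-232405) = -531/2*1/353*(-1/232405) = -531/706*(-1/232405) = 531/164077930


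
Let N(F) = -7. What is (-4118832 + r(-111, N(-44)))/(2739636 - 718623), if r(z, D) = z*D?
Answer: -1372685/673671 ≈ -2.0376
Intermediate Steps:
r(z, D) = D*z
(-4118832 + r(-111, N(-44)))/(2739636 - 718623) = (-4118832 - 7*(-111))/(2739636 - 718623) = (-4118832 + 777)/2021013 = -4118055*1/2021013 = -1372685/673671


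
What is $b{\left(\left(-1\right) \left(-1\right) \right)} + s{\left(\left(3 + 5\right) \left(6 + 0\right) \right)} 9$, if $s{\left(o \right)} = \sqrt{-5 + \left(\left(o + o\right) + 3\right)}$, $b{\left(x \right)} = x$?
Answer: $1 + 9 \sqrt{94} \approx 88.258$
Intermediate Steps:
$s{\left(o \right)} = \sqrt{-2 + 2 o}$ ($s{\left(o \right)} = \sqrt{-5 + \left(2 o + 3\right)} = \sqrt{-5 + \left(3 + 2 o\right)} = \sqrt{-2 + 2 o}$)
$b{\left(\left(-1\right) \left(-1\right) \right)} + s{\left(\left(3 + 5\right) \left(6 + 0\right) \right)} 9 = \left(-1\right) \left(-1\right) + \sqrt{-2 + 2 \left(3 + 5\right) \left(6 + 0\right)} 9 = 1 + \sqrt{-2 + 2 \cdot 8 \cdot 6} \cdot 9 = 1 + \sqrt{-2 + 2 \cdot 48} \cdot 9 = 1 + \sqrt{-2 + 96} \cdot 9 = 1 + \sqrt{94} \cdot 9 = 1 + 9 \sqrt{94}$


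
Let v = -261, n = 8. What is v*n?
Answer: -2088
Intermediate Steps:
v*n = -261*8 = -2088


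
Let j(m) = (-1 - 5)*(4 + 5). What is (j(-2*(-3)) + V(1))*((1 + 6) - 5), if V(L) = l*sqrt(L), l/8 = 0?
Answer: -108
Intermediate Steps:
l = 0 (l = 8*0 = 0)
j(m) = -54 (j(m) = -6*9 = -54)
V(L) = 0 (V(L) = 0*sqrt(L) = 0)
(j(-2*(-3)) + V(1))*((1 + 6) - 5) = (-54 + 0)*((1 + 6) - 5) = -54*(7 - 5) = -54*2 = -108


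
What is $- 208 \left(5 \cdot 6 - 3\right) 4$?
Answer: $-22464$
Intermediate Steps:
$- 208 \left(5 \cdot 6 - 3\right) 4 = - 208 \left(30 - 3\right) 4 = \left(-208\right) 27 \cdot 4 = \left(-5616\right) 4 = -22464$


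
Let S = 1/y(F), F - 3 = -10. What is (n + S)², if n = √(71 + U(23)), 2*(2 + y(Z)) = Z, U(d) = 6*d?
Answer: 25293/121 - 4*√209/11 ≈ 203.78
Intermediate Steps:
F = -7 (F = 3 - 10 = -7)
y(Z) = -2 + Z/2
n = √209 (n = √(71 + 6*23) = √(71 + 138) = √209 ≈ 14.457)
S = -2/11 (S = 1/(-2 + (½)*(-7)) = 1/(-2 - 7/2) = 1/(-11/2) = -2/11 ≈ -0.18182)
(n + S)² = (√209 - 2/11)² = (-2/11 + √209)²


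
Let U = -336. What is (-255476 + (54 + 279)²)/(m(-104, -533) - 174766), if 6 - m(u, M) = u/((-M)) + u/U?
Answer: 248978814/300936917 ≈ 0.82735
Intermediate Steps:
m(u, M) = 6 + u/336 + u/M (m(u, M) = 6 - (u/((-M)) + u/(-336)) = 6 - (u*(-1/M) + u*(-1/336)) = 6 - (-u/M - u/336) = 6 - (-u/336 - u/M) = 6 + (u/336 + u/M) = 6 + u/336 + u/M)
(-255476 + (54 + 279)²)/(m(-104, -533) - 174766) = (-255476 + (54 + 279)²)/((6 + (1/336)*(-104) - 104/(-533)) - 174766) = (-255476 + 333²)/((6 - 13/42 - 104*(-1/533)) - 174766) = (-255476 + 110889)/((6 - 13/42 + 8/41) - 174766) = -144587/(10135/1722 - 174766) = -144587/(-300936917/1722) = -144587*(-1722/300936917) = 248978814/300936917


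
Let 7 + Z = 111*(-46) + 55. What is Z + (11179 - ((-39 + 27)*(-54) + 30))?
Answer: 5443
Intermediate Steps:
Z = -5058 (Z = -7 + (111*(-46) + 55) = -7 + (-5106 + 55) = -7 - 5051 = -5058)
Z + (11179 - ((-39 + 27)*(-54) + 30)) = -5058 + (11179 - ((-39 + 27)*(-54) + 30)) = -5058 + (11179 - (-12*(-54) + 30)) = -5058 + (11179 - (648 + 30)) = -5058 + (11179 - 1*678) = -5058 + (11179 - 678) = -5058 + 10501 = 5443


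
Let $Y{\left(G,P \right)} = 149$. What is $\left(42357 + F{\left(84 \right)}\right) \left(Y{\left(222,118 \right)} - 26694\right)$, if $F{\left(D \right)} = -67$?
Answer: $-1122588050$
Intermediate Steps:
$\left(42357 + F{\left(84 \right)}\right) \left(Y{\left(222,118 \right)} - 26694\right) = \left(42357 - 67\right) \left(149 - 26694\right) = 42290 \left(-26545\right) = -1122588050$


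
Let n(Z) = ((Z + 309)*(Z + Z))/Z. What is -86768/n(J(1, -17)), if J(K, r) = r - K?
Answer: -43384/291 ≈ -149.09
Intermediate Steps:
n(Z) = 618 + 2*Z (n(Z) = ((309 + Z)*(2*Z))/Z = (2*Z*(309 + Z))/Z = 618 + 2*Z)
-86768/n(J(1, -17)) = -86768/(618 + 2*(-17 - 1*1)) = -86768/(618 + 2*(-17 - 1)) = -86768/(618 + 2*(-18)) = -86768/(618 - 36) = -86768/582 = -86768*1/582 = -43384/291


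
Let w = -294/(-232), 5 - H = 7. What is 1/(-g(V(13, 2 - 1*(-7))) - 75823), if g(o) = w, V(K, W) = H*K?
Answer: -116/8795615 ≈ -1.3188e-5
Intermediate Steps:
H = -2 (H = 5 - 1*7 = 5 - 7 = -2)
w = 147/116 (w = -294*(-1/232) = 147/116 ≈ 1.2672)
V(K, W) = -2*K
g(o) = 147/116
1/(-g(V(13, 2 - 1*(-7))) - 75823) = 1/(-1*147/116 - 75823) = 1/(-147/116 - 75823) = 1/(-8795615/116) = -116/8795615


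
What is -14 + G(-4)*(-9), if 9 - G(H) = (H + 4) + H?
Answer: -131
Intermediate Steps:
G(H) = 5 - 2*H (G(H) = 9 - ((H + 4) + H) = 9 - ((4 + H) + H) = 9 - (4 + 2*H) = 9 + (-4 - 2*H) = 5 - 2*H)
-14 + G(-4)*(-9) = -14 + (5 - 2*(-4))*(-9) = -14 + (5 + 8)*(-9) = -14 + 13*(-9) = -14 - 117 = -131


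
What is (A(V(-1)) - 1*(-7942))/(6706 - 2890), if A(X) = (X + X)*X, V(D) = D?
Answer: 331/159 ≈ 2.0818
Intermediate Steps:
A(X) = 2*X² (A(X) = (2*X)*X = 2*X²)
(A(V(-1)) - 1*(-7942))/(6706 - 2890) = (2*(-1)² - 1*(-7942))/(6706 - 2890) = (2*1 + 7942)/3816 = (2 + 7942)*(1/3816) = 7944*(1/3816) = 331/159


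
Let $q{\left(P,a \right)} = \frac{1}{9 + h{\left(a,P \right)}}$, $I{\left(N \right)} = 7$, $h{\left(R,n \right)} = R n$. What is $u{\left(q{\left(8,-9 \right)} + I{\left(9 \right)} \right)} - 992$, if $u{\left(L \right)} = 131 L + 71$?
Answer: $- \frac{383}{63} \approx -6.0794$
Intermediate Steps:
$q{\left(P,a \right)} = \frac{1}{9 + P a}$ ($q{\left(P,a \right)} = \frac{1}{9 + a P} = \frac{1}{9 + P a}$)
$u{\left(L \right)} = 71 + 131 L$
$u{\left(q{\left(8,-9 \right)} + I{\left(9 \right)} \right)} - 992 = \left(71 + 131 \left(\frac{1}{9 + 8 \left(-9\right)} + 7\right)\right) - 992 = \left(71 + 131 \left(\frac{1}{9 - 72} + 7\right)\right) - 992 = \left(71 + 131 \left(\frac{1}{-63} + 7\right)\right) - 992 = \left(71 + 131 \left(- \frac{1}{63} + 7\right)\right) - 992 = \left(71 + 131 \cdot \frac{440}{63}\right) - 992 = \left(71 + \frac{57640}{63}\right) - 992 = \frac{62113}{63} - 992 = - \frac{383}{63}$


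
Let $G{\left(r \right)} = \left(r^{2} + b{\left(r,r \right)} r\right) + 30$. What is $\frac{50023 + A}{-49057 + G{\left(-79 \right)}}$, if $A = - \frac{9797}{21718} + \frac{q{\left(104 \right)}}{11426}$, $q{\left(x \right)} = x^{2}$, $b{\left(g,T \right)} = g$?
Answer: $- \frac{1241332380833}{906863692606} \approx -1.3688$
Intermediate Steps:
$G{\left(r \right)} = 30 + 2 r^{2}$ ($G{\left(r \right)} = \left(r^{2} + r r\right) + 30 = \left(r^{2} + r^{2}\right) + 30 = 2 r^{2} + 30 = 30 + 2 r^{2}$)
$A = \frac{61480683}{124074934}$ ($A = - \frac{9797}{21718} + \frac{104^{2}}{11426} = \left(-9797\right) \frac{1}{21718} + 10816 \cdot \frac{1}{11426} = - \frac{9797}{21718} + \frac{5408}{5713} = \frac{61480683}{124074934} \approx 0.49551$)
$\frac{50023 + A}{-49057 + G{\left(-79 \right)}} = \frac{50023 + \frac{61480683}{124074934}}{-49057 + \left(30 + 2 \left(-79\right)^{2}\right)} = \frac{6206661904165}{124074934 \left(-49057 + \left(30 + 2 \cdot 6241\right)\right)} = \frac{6206661904165}{124074934 \left(-49057 + \left(30 + 12482\right)\right)} = \frac{6206661904165}{124074934 \left(-49057 + 12512\right)} = \frac{6206661904165}{124074934 \left(-36545\right)} = \frac{6206661904165}{124074934} \left(- \frac{1}{36545}\right) = - \frac{1241332380833}{906863692606}$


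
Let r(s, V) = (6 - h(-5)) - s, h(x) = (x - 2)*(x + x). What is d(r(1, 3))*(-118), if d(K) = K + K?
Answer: 15340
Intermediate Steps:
h(x) = 2*x*(-2 + x) (h(x) = (-2 + x)*(2*x) = 2*x*(-2 + x))
r(s, V) = -64 - s (r(s, V) = (6 - 2*(-5)*(-2 - 5)) - s = (6 - 2*(-5)*(-7)) - s = (6 - 1*70) - s = (6 - 70) - s = -64 - s)
d(K) = 2*K
d(r(1, 3))*(-118) = (2*(-64 - 1*1))*(-118) = (2*(-64 - 1))*(-118) = (2*(-65))*(-118) = -130*(-118) = 15340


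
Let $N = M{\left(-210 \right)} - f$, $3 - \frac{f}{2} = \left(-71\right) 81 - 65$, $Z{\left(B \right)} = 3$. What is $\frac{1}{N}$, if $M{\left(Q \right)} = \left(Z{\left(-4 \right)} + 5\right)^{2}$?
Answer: $- \frac{1}{11574} \approx -8.6401 \cdot 10^{-5}$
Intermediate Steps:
$f = 11638$ ($f = 6 - 2 \left(\left(-71\right) 81 - 65\right) = 6 - 2 \left(-5751 - 65\right) = 6 - -11632 = 6 + 11632 = 11638$)
$M{\left(Q \right)} = 64$ ($M{\left(Q \right)} = \left(3 + 5\right)^{2} = 8^{2} = 64$)
$N = -11574$ ($N = 64 - 11638 = -11574$)
$\frac{1}{N} = \frac{1}{-11574} = - \frac{1}{11574}$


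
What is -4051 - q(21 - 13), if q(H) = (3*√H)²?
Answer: -4123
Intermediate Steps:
q(H) = 9*H
-4051 - q(21 - 13) = -4051 - 9*(21 - 13) = -4051 - 9*8 = -4051 - 1*72 = -4051 - 72 = -4123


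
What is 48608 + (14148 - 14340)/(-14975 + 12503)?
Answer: 5006632/103 ≈ 48608.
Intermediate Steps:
48608 + (14148 - 14340)/(-14975 + 12503) = 48608 - 192/(-2472) = 48608 - 192*(-1/2472) = 48608 + 8/103 = 5006632/103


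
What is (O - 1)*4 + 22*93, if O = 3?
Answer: 2054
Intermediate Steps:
(O - 1)*4 + 22*93 = (3 - 1)*4 + 22*93 = 2*4 + 2046 = 8 + 2046 = 2054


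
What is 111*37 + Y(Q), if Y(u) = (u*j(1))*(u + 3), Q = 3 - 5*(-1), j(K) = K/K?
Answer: 4195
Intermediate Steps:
j(K) = 1
Q = 8 (Q = 3 + 5 = 8)
Y(u) = u*(3 + u) (Y(u) = (u*1)*(u + 3) = u*(3 + u))
111*37 + Y(Q) = 111*37 + 8*(3 + 8) = 4107 + 8*11 = 4107 + 88 = 4195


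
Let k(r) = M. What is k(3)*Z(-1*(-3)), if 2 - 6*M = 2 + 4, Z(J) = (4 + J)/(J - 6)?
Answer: 14/9 ≈ 1.5556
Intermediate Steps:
Z(J) = (4 + J)/(-6 + J)
M = -⅔ (M = ⅓ - (2 + 4)/6 = ⅓ - ⅙*6 = ⅓ - 1 = -⅔ ≈ -0.66667)
k(r) = -⅔
k(3)*Z(-1*(-3)) = -2*(4 - 1*(-3))/(3*(-6 - 1*(-3))) = -2*(4 + 3)/(3*(-6 + 3)) = -2*7/(3*(-3)) = -(-2)*7/9 = -⅔*(-7/3) = 14/9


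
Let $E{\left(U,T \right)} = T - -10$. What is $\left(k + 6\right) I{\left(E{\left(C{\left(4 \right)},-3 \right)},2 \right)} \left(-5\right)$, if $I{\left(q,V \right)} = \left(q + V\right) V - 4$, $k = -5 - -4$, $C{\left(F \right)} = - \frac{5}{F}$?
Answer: $-350$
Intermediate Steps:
$E{\left(U,T \right)} = 10 + T$ ($E{\left(U,T \right)} = T + 10 = 10 + T$)
$k = -1$ ($k = -5 + 4 = -1$)
$I{\left(q,V \right)} = -4 + V \left(V + q\right)$ ($I{\left(q,V \right)} = \left(V + q\right) V - 4 = V \left(V + q\right) - 4 = -4 + V \left(V + q\right)$)
$\left(k + 6\right) I{\left(E{\left(C{\left(4 \right)},-3 \right)},2 \right)} \left(-5\right) = \left(-1 + 6\right) \left(-4 + 2^{2} + 2 \left(10 - 3\right)\right) \left(-5\right) = 5 \left(-4 + 4 + 2 \cdot 7\right) \left(-5\right) = 5 \left(-4 + 4 + 14\right) \left(-5\right) = 5 \cdot 14 \left(-5\right) = 5 \left(-70\right) = -350$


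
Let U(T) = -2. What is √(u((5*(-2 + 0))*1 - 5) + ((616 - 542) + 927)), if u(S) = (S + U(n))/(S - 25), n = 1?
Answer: √400570/20 ≈ 31.645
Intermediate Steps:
u(S) = (-2 + S)/(-25 + S) (u(S) = (S - 2)/(S - 25) = (-2 + S)/(-25 + S))
√(u((5*(-2 + 0))*1 - 5) + ((616 - 542) + 927)) = √((-2 + ((5*(-2 + 0))*1 - 5))/(-25 + ((5*(-2 + 0))*1 - 5)) + ((616 - 542) + 927)) = √((-2 + ((5*(-2))*1 - 5))/(-25 + ((5*(-2))*1 - 5)) + (74 + 927)) = √((-2 + (-10*1 - 5))/(-25 + (-10*1 - 5)) + 1001) = √((-2 + (-10 - 5))/(-25 + (-10 - 5)) + 1001) = √((-2 - 15)/(-25 - 15) + 1001) = √(-17/(-40) + 1001) = √(-1/40*(-17) + 1001) = √(17/40 + 1001) = √(40057/40) = √400570/20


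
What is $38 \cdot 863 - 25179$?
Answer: $7615$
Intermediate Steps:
$38 \cdot 863 - 25179 = 32794 - 25179 = 7615$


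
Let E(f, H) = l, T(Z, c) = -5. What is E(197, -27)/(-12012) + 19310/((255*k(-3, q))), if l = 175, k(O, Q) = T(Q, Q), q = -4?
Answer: -737063/48620 ≈ -15.160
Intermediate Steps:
k(O, Q) = -5
E(f, H) = 175
E(197, -27)/(-12012) + 19310/((255*k(-3, q))) = 175/(-12012) + 19310/((255*(-5))) = 175*(-1/12012) + 19310/(-1275) = -25/1716 + 19310*(-1/1275) = -25/1716 - 3862/255 = -737063/48620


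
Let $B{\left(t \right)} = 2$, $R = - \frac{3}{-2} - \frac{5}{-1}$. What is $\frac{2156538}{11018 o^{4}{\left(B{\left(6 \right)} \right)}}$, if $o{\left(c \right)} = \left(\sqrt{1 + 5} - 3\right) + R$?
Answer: $\frac{173092366032}{2151953125} - \frac{10075345536 \sqrt{6}}{307421875} \approx 0.15622$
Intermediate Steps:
$R = \frac{13}{2}$ ($R = \left(-3\right) \left(- \frac{1}{2}\right) - -5 = \frac{3}{2} + 5 = \frac{13}{2} \approx 6.5$)
$o{\left(c \right)} = \frac{7}{2} + \sqrt{6}$ ($o{\left(c \right)} = \left(\sqrt{1 + 5} - 3\right) + \frac{13}{2} = \left(\sqrt{6} - 3\right) + \frac{13}{2} = \left(-3 + \sqrt{6}\right) + \frac{13}{2} = \frac{7}{2} + \sqrt{6}$)
$\frac{2156538}{11018 o^{4}{\left(B{\left(6 \right)} \right)}} = \frac{2156538}{11018 \left(\frac{7}{2} + \sqrt{6}\right)^{4}} = 2156538 \frac{1}{11018 \left(\frac{7}{2} + \sqrt{6}\right)^{4}} = \frac{1078269}{5509 \left(\frac{7}{2} + \sqrt{6}\right)^{4}}$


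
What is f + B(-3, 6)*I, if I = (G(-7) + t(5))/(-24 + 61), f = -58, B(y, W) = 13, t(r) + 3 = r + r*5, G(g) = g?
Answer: -1886/37 ≈ -50.973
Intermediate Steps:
t(r) = -3 + 6*r (t(r) = -3 + (r + r*5) = -3 + (r + 5*r) = -3 + 6*r)
I = 20/37 (I = (-7 + (-3 + 6*5))/(-24 + 61) = (-7 + (-3 + 30))/37 = (-7 + 27)*(1/37) = 20*(1/37) = 20/37 ≈ 0.54054)
f + B(-3, 6)*I = -58 + 13*(20/37) = -58 + 260/37 = -1886/37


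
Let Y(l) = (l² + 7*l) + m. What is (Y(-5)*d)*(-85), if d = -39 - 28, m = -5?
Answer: -85425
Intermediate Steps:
Y(l) = -5 + l² + 7*l (Y(l) = (l² + 7*l) - 5 = -5 + l² + 7*l)
d = -67
(Y(-5)*d)*(-85) = ((-5 + (-5)² + 7*(-5))*(-67))*(-85) = ((-5 + 25 - 35)*(-67))*(-85) = -15*(-67)*(-85) = 1005*(-85) = -85425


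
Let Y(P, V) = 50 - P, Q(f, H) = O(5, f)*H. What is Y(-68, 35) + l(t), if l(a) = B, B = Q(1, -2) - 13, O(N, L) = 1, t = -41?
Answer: 103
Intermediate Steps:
Q(f, H) = H (Q(f, H) = 1*H = H)
B = -15 (B = -2 - 13 = -15)
l(a) = -15
Y(-68, 35) + l(t) = (50 - 1*(-68)) - 15 = (50 + 68) - 15 = 118 - 15 = 103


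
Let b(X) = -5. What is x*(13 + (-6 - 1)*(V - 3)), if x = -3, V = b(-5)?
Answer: -207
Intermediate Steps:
V = -5
x*(13 + (-6 - 1)*(V - 3)) = -3*(13 + (-6 - 1)*(-5 - 3)) = -3*(13 - 7*(-8)) = -3*(13 + 56) = -3*69 = -207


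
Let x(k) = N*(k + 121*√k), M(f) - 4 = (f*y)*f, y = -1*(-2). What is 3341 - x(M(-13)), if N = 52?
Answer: -14443 - 18876*√38 ≈ -1.3080e+5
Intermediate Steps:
y = 2
M(f) = 4 + 2*f² (M(f) = 4 + (f*2)*f = 4 + (2*f)*f = 4 + 2*f²)
x(k) = 52*k + 6292*√k (x(k) = 52*(k + 121*√k) = 52*k + 6292*√k)
3341 - x(M(-13)) = 3341 - (52*(4 + 2*(-13)²) + 6292*√(4 + 2*(-13)²)) = 3341 - (52*(4 + 2*169) + 6292*√(4 + 2*169)) = 3341 - (52*(4 + 338) + 6292*√(4 + 338)) = 3341 - (52*342 + 6292*√342) = 3341 - (17784 + 6292*(3*√38)) = 3341 - (17784 + 18876*√38) = 3341 + (-17784 - 18876*√38) = -14443 - 18876*√38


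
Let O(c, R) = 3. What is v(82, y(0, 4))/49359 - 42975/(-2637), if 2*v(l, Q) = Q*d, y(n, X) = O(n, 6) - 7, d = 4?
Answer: 235686881/14462187 ≈ 16.297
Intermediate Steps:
y(n, X) = -4 (y(n, X) = 3 - 7 = -4)
v(l, Q) = 2*Q (v(l, Q) = (Q*4)/2 = (4*Q)/2 = 2*Q)
v(82, y(0, 4))/49359 - 42975/(-2637) = (2*(-4))/49359 - 42975/(-2637) = -8*1/49359 - 42975*(-1/2637) = -8/49359 + 4775/293 = 235686881/14462187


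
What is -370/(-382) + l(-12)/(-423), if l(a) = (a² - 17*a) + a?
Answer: 4693/26931 ≈ 0.17426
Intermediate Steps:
l(a) = a² - 16*a
-370/(-382) + l(-12)/(-423) = -370/(-382) - 12*(-16 - 12)/(-423) = -370*(-1/382) - 12*(-28)*(-1/423) = 185/191 + 336*(-1/423) = 185/191 - 112/141 = 4693/26931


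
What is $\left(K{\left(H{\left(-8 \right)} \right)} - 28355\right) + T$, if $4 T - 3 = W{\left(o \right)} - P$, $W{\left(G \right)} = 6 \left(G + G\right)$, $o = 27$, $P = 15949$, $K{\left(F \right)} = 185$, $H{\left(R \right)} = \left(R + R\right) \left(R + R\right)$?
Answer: $- \frac{64151}{2} \approx -32076.0$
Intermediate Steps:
$H{\left(R \right)} = 4 R^{2}$ ($H{\left(R \right)} = 2 R 2 R = 4 R^{2}$)
$W{\left(G \right)} = 12 G$ ($W{\left(G \right)} = 6 \cdot 2 G = 12 G$)
$T = - \frac{7811}{2}$ ($T = \frac{3}{4} + \frac{12 \cdot 27 - 15949}{4} = \frac{3}{4} + \frac{324 - 15949}{4} = \frac{3}{4} + \frac{1}{4} \left(-15625\right) = \frac{3}{4} - \frac{15625}{4} = - \frac{7811}{2} \approx -3905.5$)
$\left(K{\left(H{\left(-8 \right)} \right)} - 28355\right) + T = \left(185 - 28355\right) - \frac{7811}{2} = -28170 - \frac{7811}{2} = - \frac{64151}{2}$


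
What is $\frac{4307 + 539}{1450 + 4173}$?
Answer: $\frac{4846}{5623} \approx 0.86182$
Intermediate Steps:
$\frac{4307 + 539}{1450 + 4173} = \frac{4846}{5623}$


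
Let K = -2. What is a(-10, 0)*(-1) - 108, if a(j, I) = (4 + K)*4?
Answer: -116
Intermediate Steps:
a(j, I) = 8 (a(j, I) = (4 - 2)*4 = 2*4 = 8)
a(-10, 0)*(-1) - 108 = 8*(-1) - 108 = -8 - 108 = -116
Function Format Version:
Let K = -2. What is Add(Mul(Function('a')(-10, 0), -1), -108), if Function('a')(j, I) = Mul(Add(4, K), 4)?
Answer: -116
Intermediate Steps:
Function('a')(j, I) = 8 (Function('a')(j, I) = Mul(Add(4, -2), 4) = Mul(2, 4) = 8)
Add(Mul(Function('a')(-10, 0), -1), -108) = Add(Mul(8, -1), -108) = Add(-8, -108) = -116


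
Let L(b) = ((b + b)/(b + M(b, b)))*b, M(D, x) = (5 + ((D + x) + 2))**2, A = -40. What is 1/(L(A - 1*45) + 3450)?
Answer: 13242/45692125 ≈ 0.00028981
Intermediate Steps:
M(D, x) = (7 + D + x)**2 (M(D, x) = (5 + (2 + D + x))**2 = (7 + D + x)**2)
L(b) = 2*b**2/(b + (7 + 2*b)**2) (L(b) = ((b + b)/(b + (7 + b + b)**2))*b = ((2*b)/(b + (7 + 2*b)**2))*b = (2*b/(b + (7 + 2*b)**2))*b = 2*b**2/(b + (7 + 2*b)**2))
1/(L(A - 1*45) + 3450) = 1/(2*(-40 - 1*45)**2/((-40 - 1*45) + (7 + 2*(-40 - 1*45))**2) + 3450) = 1/(2*(-40 - 45)**2/((-40 - 45) + (7 + 2*(-40 - 45))**2) + 3450) = 1/(2*(-85)**2/(-85 + (7 + 2*(-85))**2) + 3450) = 1/(2*7225/(-85 + (7 - 170)**2) + 3450) = 1/(2*7225/(-85 + (-163)**2) + 3450) = 1/(2*7225/(-85 + 26569) + 3450) = 1/(2*7225/26484 + 3450) = 1/(2*7225*(1/26484) + 3450) = 1/(7225/13242 + 3450) = 1/(45692125/13242) = 13242/45692125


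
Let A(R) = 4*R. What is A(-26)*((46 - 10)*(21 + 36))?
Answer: -213408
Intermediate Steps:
A(-26)*((46 - 10)*(21 + 36)) = (4*(-26))*((46 - 10)*(21 + 36)) = -3744*57 = -104*2052 = -213408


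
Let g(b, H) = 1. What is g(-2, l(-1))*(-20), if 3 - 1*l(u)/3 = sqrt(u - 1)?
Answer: -20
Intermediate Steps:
l(u) = 9 - 3*sqrt(-1 + u) (l(u) = 9 - 3*sqrt(u - 1) = 9 - 3*sqrt(-1 + u))
g(-2, l(-1))*(-20) = 1*(-20) = -20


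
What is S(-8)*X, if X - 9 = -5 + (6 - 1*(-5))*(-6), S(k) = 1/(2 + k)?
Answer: 31/3 ≈ 10.333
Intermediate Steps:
X = -62 (X = 9 + (-5 + (6 - 1*(-5))*(-6)) = 9 + (-5 + (6 + 5)*(-6)) = 9 + (-5 + 11*(-6)) = 9 + (-5 - 66) = 9 - 71 = -62)
S(-8)*X = -62/(2 - 8) = -62/(-6) = -⅙*(-62) = 31/3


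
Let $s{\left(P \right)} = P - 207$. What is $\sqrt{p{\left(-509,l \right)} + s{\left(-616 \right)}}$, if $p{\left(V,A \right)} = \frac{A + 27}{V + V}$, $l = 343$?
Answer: $\frac{2 i \sqrt{53329457}}{509} \approx 28.694 i$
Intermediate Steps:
$s{\left(P \right)} = -207 + P$
$p{\left(V,A \right)} = \frac{27 + A}{2 V}$
$\sqrt{p{\left(-509,l \right)} + s{\left(-616 \right)}} = \sqrt{\frac{27 + 343}{2 \left(-509\right)} - 823} = \sqrt{\frac{1}{2} \left(- \frac{1}{509}\right) 370 - 823} = \sqrt{- \frac{185}{509} - 823} = \sqrt{- \frac{419092}{509}} = \frac{2 i \sqrt{53329457}}{509}$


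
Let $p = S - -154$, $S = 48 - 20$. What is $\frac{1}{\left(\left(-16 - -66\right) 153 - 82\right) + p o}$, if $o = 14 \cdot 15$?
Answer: $\frac{1}{45788} \approx 2.184 \cdot 10^{-5}$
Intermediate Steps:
$S = 28$ ($S = 48 - 20 = 28$)
$o = 210$
$p = 182$ ($p = 28 - -154 = 28 + 154 = 182$)
$\frac{1}{\left(\left(-16 - -66\right) 153 - 82\right) + p o} = \frac{1}{\left(\left(-16 - -66\right) 153 - 82\right) + 182 \cdot 210} = \frac{1}{\left(\left(-16 + 66\right) 153 - 82\right) + 38220} = \frac{1}{\left(50 \cdot 153 - 82\right) + 38220} = \frac{1}{\left(7650 - 82\right) + 38220} = \frac{1}{7568 + 38220} = \frac{1}{45788}$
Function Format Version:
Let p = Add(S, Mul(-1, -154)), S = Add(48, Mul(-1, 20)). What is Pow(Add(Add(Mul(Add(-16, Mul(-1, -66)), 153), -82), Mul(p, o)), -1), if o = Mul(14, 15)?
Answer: Rational(1, 45788) ≈ 2.1840e-5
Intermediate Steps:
S = 28 (S = Add(48, -20) = 28)
o = 210
p = 182 (p = Add(28, Mul(-1, -154)) = Add(28, 154) = 182)
Pow(Add(Add(Mul(Add(-16, Mul(-1, -66)), 153), -82), Mul(p, o)), -1) = Pow(Add(Add(Mul(Add(-16, Mul(-1, -66)), 153), -82), Mul(182, 210)), -1) = Pow(Add(Add(Mul(Add(-16, 66), 153), -82), 38220), -1) = Pow(Add(Add(Mul(50, 153), -82), 38220), -1) = Pow(Add(Add(7650, -82), 38220), -1) = Pow(Add(7568, 38220), -1) = Pow(45788, -1) = Rational(1, 45788)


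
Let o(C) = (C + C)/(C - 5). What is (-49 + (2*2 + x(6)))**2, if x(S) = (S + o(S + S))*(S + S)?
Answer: 227529/49 ≈ 4643.4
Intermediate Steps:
o(C) = 2*C/(-5 + C) (o(C) = (2*C)/(-5 + C) = 2*C/(-5 + C))
x(S) = 2*S*(S + 4*S/(-5 + 2*S)) (x(S) = (S + 2*(S + S)/(-5 + (S + S)))*(S + S) = (S + 2*(2*S)/(-5 + 2*S))*(2*S) = (S + 4*S/(-5 + 2*S))*(2*S) = 2*S*(S + 4*S/(-5 + 2*S)))
(-49 + (2*2 + x(6)))**2 = (-49 + (2*2 + 6**2*(-2 + 4*6)/(-5 + 2*6)))**2 = (-49 + (4 + 36*(-2 + 24)/(-5 + 12)))**2 = (-49 + (4 + 36*22/7))**2 = (-49 + (4 + 36*(1/7)*22))**2 = (-49 + (4 + 792/7))**2 = (-49 + 820/7)**2 = (477/7)**2 = 227529/49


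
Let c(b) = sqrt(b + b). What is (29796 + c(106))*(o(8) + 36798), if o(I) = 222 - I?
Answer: 1102809552 + 74024*sqrt(53) ≈ 1.1033e+9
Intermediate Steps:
c(b) = sqrt(2)*sqrt(b) (c(b) = sqrt(2*b) = sqrt(2)*sqrt(b))
(29796 + c(106))*(o(8) + 36798) = (29796 + sqrt(2)*sqrt(106))*((222 - 1*8) + 36798) = (29796 + 2*sqrt(53))*((222 - 8) + 36798) = (29796 + 2*sqrt(53))*(214 + 36798) = (29796 + 2*sqrt(53))*37012 = 1102809552 + 74024*sqrt(53)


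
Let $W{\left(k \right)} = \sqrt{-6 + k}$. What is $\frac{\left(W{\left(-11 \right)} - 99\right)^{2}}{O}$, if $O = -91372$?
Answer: $- \frac{2446}{22843} + \frac{99 i \sqrt{17}}{45686} \approx -0.10708 + 0.0089346 i$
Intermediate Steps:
$\frac{\left(W{\left(-11 \right)} - 99\right)^{2}}{O} = \frac{\left(\sqrt{-6 - 11} - 99\right)^{2}}{-91372} = \left(\sqrt{-17} - 99\right)^{2} \left(- \frac{1}{91372}\right) = \left(i \sqrt{17} - 99\right)^{2} \left(- \frac{1}{91372}\right) = \left(-99 + i \sqrt{17}\right)^{2} \left(- \frac{1}{91372}\right) = - \frac{\left(-99 + i \sqrt{17}\right)^{2}}{91372}$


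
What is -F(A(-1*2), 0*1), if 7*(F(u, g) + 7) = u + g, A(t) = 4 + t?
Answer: 47/7 ≈ 6.7143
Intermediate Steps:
F(u, g) = -7 + g/7 + u/7 (F(u, g) = -7 + (u + g)/7 = -7 + (g + u)/7 = -7 + (g/7 + u/7) = -7 + g/7 + u/7)
-F(A(-1*2), 0*1) = -(-7 + (0*1)/7 + (4 - 1*2)/7) = -(-7 + (⅐)*0 + (4 - 2)/7) = -(-7 + 0 + (⅐)*2) = -(-7 + 0 + 2/7) = -1*(-47/7) = 47/7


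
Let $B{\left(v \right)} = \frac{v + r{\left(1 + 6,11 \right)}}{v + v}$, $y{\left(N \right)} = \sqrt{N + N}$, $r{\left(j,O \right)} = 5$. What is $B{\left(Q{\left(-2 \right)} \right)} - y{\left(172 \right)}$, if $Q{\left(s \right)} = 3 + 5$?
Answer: $\frac{13}{16} - 2 \sqrt{86} \approx -17.735$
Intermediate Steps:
$Q{\left(s \right)} = 8$
$y{\left(N \right)} = \sqrt{2} \sqrt{N}$ ($y{\left(N \right)} = \sqrt{2 N} = \sqrt{2} \sqrt{N}$)
$B{\left(v \right)} = \frac{5 + v}{2 v}$ ($B{\left(v \right)} = \frac{v + 5}{v + v} = \frac{5 + v}{2 v}$)
$B{\left(Q{\left(-2 \right)} \right)} - y{\left(172 \right)} = \frac{5 + 8}{2 \cdot 8} - \sqrt{2} \sqrt{172} = \frac{1}{2} \cdot \frac{1}{8} \cdot 13 - \sqrt{2} \cdot 2 \sqrt{43} = \frac{13}{16} - 2 \sqrt{86}$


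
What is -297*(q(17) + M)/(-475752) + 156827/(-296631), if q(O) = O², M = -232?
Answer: -23196364235/47040930504 ≈ -0.49311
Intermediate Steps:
-297*(q(17) + M)/(-475752) + 156827/(-296631) = -297*(17² - 232)/(-475752) + 156827/(-296631) = -297*(289 - 232)*(-1/475752) + 156827*(-1/296631) = -297*57*(-1/475752) - 156827/296631 = -16929*(-1/475752) - 156827/296631 = 5643/158584 - 156827/296631 = -23196364235/47040930504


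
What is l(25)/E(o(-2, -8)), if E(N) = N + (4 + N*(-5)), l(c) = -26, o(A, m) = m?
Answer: -13/18 ≈ -0.72222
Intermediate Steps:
E(N) = 4 - 4*N (E(N) = N + (4 - 5*N) = 4 - 4*N)
l(25)/E(o(-2, -8)) = -26/(4 - 4*(-8)) = -26/(4 + 32) = -26/36 = -26*1/36 = -13/18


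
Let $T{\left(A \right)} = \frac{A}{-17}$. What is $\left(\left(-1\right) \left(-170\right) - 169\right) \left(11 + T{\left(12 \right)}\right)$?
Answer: $\frac{175}{17} \approx 10.294$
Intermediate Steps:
$T{\left(A \right)} = - \frac{A}{17}$ ($T{\left(A \right)} = A \left(- \frac{1}{17}\right) = - \frac{A}{17}$)
$\left(\left(-1\right) \left(-170\right) - 169\right) \left(11 + T{\left(12 \right)}\right) = \left(\left(-1\right) \left(-170\right) - 169\right) \left(11 - \frac{12}{17}\right) = \left(170 - 169\right) \left(11 - \frac{12}{17}\right) = 1 \cdot \frac{175}{17} = \frac{175}{17}$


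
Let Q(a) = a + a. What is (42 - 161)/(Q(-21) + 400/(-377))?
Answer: 44863/16234 ≈ 2.7635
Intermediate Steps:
Q(a) = 2*a
(42 - 161)/(Q(-21) + 400/(-377)) = (42 - 161)/(2*(-21) + 400/(-377)) = -119/(-42 + 400*(-1/377)) = -119/(-42 - 400/377) = -119/(-16234/377) = -119*(-377/16234) = 44863/16234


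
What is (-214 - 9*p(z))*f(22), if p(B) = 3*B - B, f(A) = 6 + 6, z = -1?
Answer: -2352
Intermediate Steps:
f(A) = 12
p(B) = 2*B
(-214 - 9*p(z))*f(22) = (-214 - 18*(-1))*12 = (-214 - 9*(-2))*12 = (-214 + 18)*12 = -196*12 = -2352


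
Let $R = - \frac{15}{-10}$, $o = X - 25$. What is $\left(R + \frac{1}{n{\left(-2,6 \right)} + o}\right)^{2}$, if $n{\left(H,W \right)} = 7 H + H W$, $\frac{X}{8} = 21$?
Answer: $\frac{124609}{54756} \approx 2.2757$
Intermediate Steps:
$X = 168$ ($X = 8 \cdot 21 = 168$)
$o = 143$ ($o = 168 - 25 = 143$)
$R = \frac{3}{2}$ ($R = \left(-15\right) \left(- \frac{1}{10}\right) = \frac{3}{2} \approx 1.5$)
$\left(R + \frac{1}{n{\left(-2,6 \right)} + o}\right)^{2} = \left(\frac{3}{2} + \frac{1}{- 2 \left(7 + 6\right) + 143}\right)^{2} = \left(\frac{3}{2} + \frac{1}{\left(-2\right) 13 + 143}\right)^{2} = \left(\frac{3}{2} + \frac{1}{-26 + 143}\right)^{2} = \left(\frac{3}{2} + \frac{1}{117}\right)^{2} = \left(\frac{353}{234}\right)^{2} = \frac{124609}{54756}$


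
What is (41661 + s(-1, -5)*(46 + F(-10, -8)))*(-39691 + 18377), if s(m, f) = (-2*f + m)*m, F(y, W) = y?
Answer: -881056818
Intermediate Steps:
s(m, f) = m*(m - 2*f) (s(m, f) = (m - 2*f)*m = m*(m - 2*f))
(41661 + s(-1, -5)*(46 + F(-10, -8)))*(-39691 + 18377) = (41661 + (-(-1 - 2*(-5)))*(46 - 10))*(-39691 + 18377) = (41661 - (-1 + 10)*36)*(-21314) = (41661 - 1*9*36)*(-21314) = (41661 - 9*36)*(-21314) = (41661 - 324)*(-21314) = 41337*(-21314) = -881056818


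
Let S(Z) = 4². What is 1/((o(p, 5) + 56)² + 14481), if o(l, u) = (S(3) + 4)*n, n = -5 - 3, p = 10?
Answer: 1/25297 ≈ 3.9530e-5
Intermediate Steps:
S(Z) = 16
n = -8
o(l, u) = -160 (o(l, u) = (16 + 4)*(-8) = 20*(-8) = -160)
1/((o(p, 5) + 56)² + 14481) = 1/((-160 + 56)² + 14481) = 1/((-104)² + 14481) = 1/(10816 + 14481) = 1/25297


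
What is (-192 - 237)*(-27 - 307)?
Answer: 143286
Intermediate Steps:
(-192 - 237)*(-27 - 307) = -429*(-334) = 143286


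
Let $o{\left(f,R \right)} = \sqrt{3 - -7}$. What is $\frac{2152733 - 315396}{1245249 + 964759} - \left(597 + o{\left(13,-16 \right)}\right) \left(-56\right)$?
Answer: $\frac{73886824793}{2210008} + 56 \sqrt{10} \approx 33610.0$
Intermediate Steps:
$o{\left(f,R \right)} = \sqrt{10}$ ($o{\left(f,R \right)} = \sqrt{3 + 7} = \sqrt{10}$)
$\frac{2152733 - 315396}{1245249 + 964759} - \left(597 + o{\left(13,-16 \right)}\right) \left(-56\right) = \frac{2152733 - 315396}{1245249 + 964759} - \left(597 + \sqrt{10}\right) \left(-56\right) = \frac{1837337}{2210008} - \left(-33432 - 56 \sqrt{10}\right) = 1837337 \cdot \frac{1}{2210008} + \left(33432 + 56 \sqrt{10}\right) = \frac{1837337}{2210008} + \left(33432 + 56 \sqrt{10}\right) = \frac{73886824793}{2210008} + 56 \sqrt{10}$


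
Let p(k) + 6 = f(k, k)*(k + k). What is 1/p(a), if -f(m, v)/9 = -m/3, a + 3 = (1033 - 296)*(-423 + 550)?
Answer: 1/52561267290 ≈ 1.9025e-11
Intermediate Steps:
a = 93596 (a = -3 + (1033 - 296)*(-423 + 550) = -3 + 737*127 = -3 + 93599 = 93596)
f(m, v) = 3*m (f(m, v) = -9*(-m)/3 = -(-3)*m = 3*m)
p(k) = -6 + 6*k**2 (p(k) = -6 + (3*k)*(k + k) = -6 + (3*k)*(2*k) = -6 + 6*k**2)
1/p(a) = 1/(-6 + 6*93596**2) = 1/(-6 + 6*8760211216) = 1/(-6 + 52561267296) = 1/52561267290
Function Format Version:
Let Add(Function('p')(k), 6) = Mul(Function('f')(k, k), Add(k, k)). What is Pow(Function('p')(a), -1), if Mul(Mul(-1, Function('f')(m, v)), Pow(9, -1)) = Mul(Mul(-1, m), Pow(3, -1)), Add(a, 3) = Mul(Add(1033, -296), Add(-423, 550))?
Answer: Rational(1, 52561267290) ≈ 1.9025e-11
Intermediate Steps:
a = 93596 (a = Add(-3, Mul(Add(1033, -296), Add(-423, 550))) = Add(-3, Mul(737, 127)) = Add(-3, 93599) = 93596)
Function('f')(m, v) = Mul(3, m) (Function('f')(m, v) = Mul(-9, Mul(Mul(-1, m), Pow(3, -1))) = Mul(-9, Mul(Mul(-1, m), Rational(1, 3))) = Mul(-9, Mul(Rational(-1, 3), m)) = Mul(3, m))
Function('p')(k) = Add(-6, Mul(6, Pow(k, 2))) (Function('p')(k) = Add(-6, Mul(Mul(3, k), Add(k, k))) = Add(-6, Mul(Mul(3, k), Mul(2, k))) = Add(-6, Mul(6, Pow(k, 2))))
Pow(Function('p')(a), -1) = Pow(Add(-6, Mul(6, Pow(93596, 2))), -1) = Pow(Add(-6, Mul(6, 8760211216)), -1) = Pow(Add(-6, 52561267296), -1) = Pow(52561267290, -1) = Rational(1, 52561267290)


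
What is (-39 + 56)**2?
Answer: 289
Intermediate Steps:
(-39 + 56)**2 = 17**2 = 289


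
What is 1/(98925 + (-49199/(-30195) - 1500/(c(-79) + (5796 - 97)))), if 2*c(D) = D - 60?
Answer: 12591315/1245612997358 ≈ 1.0109e-5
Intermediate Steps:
c(D) = -30 + D/2 (c(D) = (D - 60)/2 = (-60 + D)/2 = -30 + D/2)
1/(98925 + (-49199/(-30195) - 1500/(c(-79) + (5796 - 97)))) = 1/(98925 + (-49199/(-30195) - 1500/((-30 + (1/2)*(-79)) + (5796 - 97)))) = 1/(98925 + (-49199*(-1/30195) - 1500/((-30 - 79/2) + 5699))) = 1/(98925 + (49199/30195 - 1500/(-139/2 + 5699))) = 1/(98925 + (49199/30195 - 1500/11259/2)) = 1/(98925 + (49199/30195 - 1500*2/11259)) = 1/(98925 + (49199/30195 - 1000/3753)) = 1/(98925 + 17160983/12591315) = 1/(1245612997358/12591315) = 12591315/1245612997358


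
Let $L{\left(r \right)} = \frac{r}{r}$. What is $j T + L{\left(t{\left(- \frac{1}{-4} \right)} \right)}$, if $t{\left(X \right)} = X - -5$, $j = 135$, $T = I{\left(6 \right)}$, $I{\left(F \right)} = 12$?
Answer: $1621$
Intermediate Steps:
$T = 12$
$t{\left(X \right)} = 5 + X$ ($t{\left(X \right)} = X + 5 = 5 + X$)
$L{\left(r \right)} = 1$
$j T + L{\left(t{\left(- \frac{1}{-4} \right)} \right)} = 135 \cdot 12 + 1 = 1620 + 1 = 1621$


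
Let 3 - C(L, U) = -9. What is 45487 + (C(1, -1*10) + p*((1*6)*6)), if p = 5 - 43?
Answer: 44131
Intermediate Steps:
C(L, U) = 12 (C(L, U) = 3 - 1*(-9) = 3 + 9 = 12)
p = -38
45487 + (C(1, -1*10) + p*((1*6)*6)) = 45487 + (12 - 38*1*6*6) = 45487 + (12 - 228*6) = 45487 + (12 - 38*36) = 45487 + (12 - 1368) = 45487 - 1356 = 44131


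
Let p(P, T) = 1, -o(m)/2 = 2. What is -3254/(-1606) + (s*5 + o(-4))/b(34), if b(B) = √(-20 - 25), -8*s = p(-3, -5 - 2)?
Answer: 1627/803 + 37*I*√5/120 ≈ 2.0262 + 0.68945*I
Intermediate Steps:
o(m) = -4 (o(m) = -2*2 = -4)
s = -⅛ (s = -⅛*1 = -⅛ ≈ -0.12500)
b(B) = 3*I*√5 (b(B) = √(-45) = 3*I*√5)
-3254/(-1606) + (s*5 + o(-4))/b(34) = -3254/(-1606) + (-⅛*5 - 4)/((3*I*√5)) = -3254*(-1/1606) + (-5/8 - 4)*(-I*√5/15) = 1627/803 - (-37)*I*√5/120 = 1627/803 + 37*I*√5/120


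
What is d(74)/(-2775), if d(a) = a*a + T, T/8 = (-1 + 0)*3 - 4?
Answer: -1084/555 ≈ -1.9532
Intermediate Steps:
T = -56 (T = 8*((-1 + 0)*3 - 4) = 8*(-1*3 - 4) = 8*(-3 - 4) = 8*(-7) = -56)
d(a) = -56 + a**2 (d(a) = a*a - 56 = a**2 - 56 = -56 + a**2)
d(74)/(-2775) = (-56 + 74**2)/(-2775) = (-56 + 5476)*(-1/2775) = 5420*(-1/2775) = -1084/555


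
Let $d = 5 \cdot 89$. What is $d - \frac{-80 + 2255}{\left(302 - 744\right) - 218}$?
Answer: $\frac{19725}{44} \approx 448.3$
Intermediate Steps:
$d = 445$
$d - \frac{-80 + 2255}{\left(302 - 744\right) - 218} = 445 - \frac{-80 + 2255}{\left(302 - 744\right) - 218} = 445 - \frac{2175}{\left(302 - 744\right) - 218} = 445 - \frac{2175}{-442 - 218} = 445 - \frac{2175}{-660} = 445 - 2175 \left(- \frac{1}{660}\right) = 445 - - \frac{145}{44} = 445 + \frac{145}{44} = \frac{19725}{44}$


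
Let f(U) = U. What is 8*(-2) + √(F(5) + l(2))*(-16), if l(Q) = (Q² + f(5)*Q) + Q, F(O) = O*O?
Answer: -16 - 16*√41 ≈ -118.45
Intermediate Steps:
F(O) = O²
l(Q) = Q² + 6*Q (l(Q) = (Q² + 5*Q) + Q = Q² + 6*Q)
8*(-2) + √(F(5) + l(2))*(-16) = 8*(-2) + √(5² + 2*(6 + 2))*(-16) = -16 + √(25 + 2*8)*(-16) = -16 + √(25 + 16)*(-16) = -16 + √41*(-16) = -16 - 16*√41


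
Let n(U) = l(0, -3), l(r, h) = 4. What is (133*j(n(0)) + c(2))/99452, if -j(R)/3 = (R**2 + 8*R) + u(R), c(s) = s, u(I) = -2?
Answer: -4588/24863 ≈ -0.18453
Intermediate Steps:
n(U) = 4
j(R) = 6 - 24*R - 3*R**2 (j(R) = -3*((R**2 + 8*R) - 2) = -3*(-2 + R**2 + 8*R) = 6 - 24*R - 3*R**2)
(133*j(n(0)) + c(2))/99452 = (133*(6 - 24*4 - 3*4**2) + 2)/99452 = (133*(6 - 96 - 3*16) + 2)*(1/99452) = (133*(6 - 96 - 48) + 2)*(1/99452) = (133*(-138) + 2)*(1/99452) = (-18354 + 2)*(1/99452) = -18352*1/99452 = -4588/24863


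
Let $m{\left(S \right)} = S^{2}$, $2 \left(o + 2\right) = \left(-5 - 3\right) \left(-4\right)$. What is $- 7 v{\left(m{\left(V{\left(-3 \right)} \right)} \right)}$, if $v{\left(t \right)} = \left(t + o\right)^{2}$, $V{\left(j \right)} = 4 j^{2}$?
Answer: $-12012700$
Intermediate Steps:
$o = 14$ ($o = -2 + \frac{\left(-5 - 3\right) \left(-4\right)}{2} = -2 + \frac{\left(-8\right) \left(-4\right)}{2} = -2 + \frac{1}{2} \cdot 32 = -2 + 16 = 14$)
$v{\left(t \right)} = \left(14 + t\right)^{2}$ ($v{\left(t \right)} = \left(t + 14\right)^{2} = \left(14 + t\right)^{2}$)
$- 7 v{\left(m{\left(V{\left(-3 \right)} \right)} \right)} = - 7 \left(14 + \left(4 \left(-3\right)^{2}\right)^{2}\right)^{2} = - 7 \left(14 + \left(4 \cdot 9\right)^{2}\right)^{2} = - 7 \left(14 + 36^{2}\right)^{2} = - 7 \left(14 + 1296\right)^{2} = - 7 \cdot 1310^{2} = \left(-7\right) 1716100 = -12012700$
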